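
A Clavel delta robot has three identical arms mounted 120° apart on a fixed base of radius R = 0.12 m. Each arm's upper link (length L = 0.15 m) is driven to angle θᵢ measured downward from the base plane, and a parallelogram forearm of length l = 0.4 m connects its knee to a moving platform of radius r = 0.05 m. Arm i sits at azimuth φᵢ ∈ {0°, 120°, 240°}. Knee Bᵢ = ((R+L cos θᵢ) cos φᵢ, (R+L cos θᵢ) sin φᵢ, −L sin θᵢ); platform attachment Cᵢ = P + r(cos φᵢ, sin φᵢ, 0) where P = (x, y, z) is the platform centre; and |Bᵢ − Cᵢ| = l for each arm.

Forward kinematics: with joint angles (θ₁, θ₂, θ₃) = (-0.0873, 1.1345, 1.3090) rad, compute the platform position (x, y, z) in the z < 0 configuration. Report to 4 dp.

φ1=0.0°: virtual centre (0.2194, 0.0000, 0.0131), radius l
φ2=120.0°: virtual centre (-0.0667, 0.1155, -0.1359), radius l
S3 = (0.1088·cos240.0°, 0.1088·sin240.0°, -0.1449) = (-0.0544, -0.0942, -0.1449)
|S₂|²−|S₁|² = -0.0120;  |S₃|²−|S₁|² = -0.0155
plane₁₂: -0.5722x+0.2310y+-0.2981z = -0.0120
Cramer: x(z) = 0.0249-0.5511z;  y(z) = 0.0097-0.0749z
quadratic in z: (1.3093)z²+(0.1867)z+(-0.1219)=0, √Δ=0.8206 → z ∈ {-0.3847, 0.2421}; z = -0.3847 (taking z<0)
x = 0.2369, y = 0.0385

(0.2369, 0.0385, -0.3847)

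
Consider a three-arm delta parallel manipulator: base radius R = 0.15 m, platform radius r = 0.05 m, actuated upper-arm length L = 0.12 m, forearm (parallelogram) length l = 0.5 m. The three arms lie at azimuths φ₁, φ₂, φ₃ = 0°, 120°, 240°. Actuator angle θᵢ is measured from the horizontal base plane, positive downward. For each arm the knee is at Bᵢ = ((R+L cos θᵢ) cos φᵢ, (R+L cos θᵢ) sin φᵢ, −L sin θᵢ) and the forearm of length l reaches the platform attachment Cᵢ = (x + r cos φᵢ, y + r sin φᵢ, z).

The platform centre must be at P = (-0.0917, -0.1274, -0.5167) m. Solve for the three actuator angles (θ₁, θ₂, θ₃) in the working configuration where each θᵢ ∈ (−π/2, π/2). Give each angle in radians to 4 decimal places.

θ₁ = 1.0469, θ₂ = 0.9597, θ₃ = 0.1743

rotate P by −φ1: (-0.0917, -0.1274, -0.5167)
  A cos θ + B sin θ = C:  0.1917·cos θ + -0.5167·sin θ = -0.3515
  θ1 = atan2(B,A) + arccos(C/0.5511) = 1.0469
arm 2 (φ=120.0°): x'=-0.0645, y'=0.1431
  A=0.1645, B=-0.5167, C=(l²−L²−A²−y'²−z²)/(2L)=-0.3288
  γ=atan2(-0.5167,0.1645)=-1.2626;  ψ=arccos(-0.6064)=2.2223;  θ2=γ+ψ≈0.9597
arm 3 (φ=240.0°): x'=0.1562, y'=-0.0157
  e−x'=-0.0562;  (l²−L²−(e−x')²−y'²−z²)/2L = -0.1449
  γ=atan2(-0.5167,-0.0562)=-1.6791;  ψ=arccos(-0.2788)=1.8534;  θ3=γ+ψ≈0.1743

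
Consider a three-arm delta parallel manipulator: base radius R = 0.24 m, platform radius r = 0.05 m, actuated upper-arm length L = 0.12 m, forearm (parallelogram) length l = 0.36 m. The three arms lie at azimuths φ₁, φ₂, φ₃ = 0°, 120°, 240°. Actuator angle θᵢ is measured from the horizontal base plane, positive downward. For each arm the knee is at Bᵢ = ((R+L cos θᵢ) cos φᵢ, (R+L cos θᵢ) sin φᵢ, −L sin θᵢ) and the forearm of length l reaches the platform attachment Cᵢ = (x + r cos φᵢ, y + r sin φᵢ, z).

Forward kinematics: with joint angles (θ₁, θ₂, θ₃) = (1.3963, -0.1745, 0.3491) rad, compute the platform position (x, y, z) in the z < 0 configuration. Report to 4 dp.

arm 1 at φ=0.0°: ρ1 = 0.2108;  O1 = (0.2108, 0.0000, -0.1182)
φ2=120.0°: virtual centre (-0.1541, 0.2669, 0.0208), radius l
O3 = (0.3028·cos240.0°, 0.3028·sin240.0°, -0.0410) = (-0.1514, -0.2622, -0.0410)
subtract pairs → two planes through P
plane₁₂: -0.7298x+0.5338y+0.2780z = 0.0370
det = 0.7694;  x = -0.0494+0.2965z,  y = 0.0017+-0.1154z
into |P−O₁|² = l²: 1.1012z² + 0.0816z + -0.0479 = 0;  Δ = 0.2176;  z = -0.2488 or 0.1747 → z<0 root = -0.2488
x = -0.1232, y = 0.0304

(-0.1232, 0.0304, -0.2488)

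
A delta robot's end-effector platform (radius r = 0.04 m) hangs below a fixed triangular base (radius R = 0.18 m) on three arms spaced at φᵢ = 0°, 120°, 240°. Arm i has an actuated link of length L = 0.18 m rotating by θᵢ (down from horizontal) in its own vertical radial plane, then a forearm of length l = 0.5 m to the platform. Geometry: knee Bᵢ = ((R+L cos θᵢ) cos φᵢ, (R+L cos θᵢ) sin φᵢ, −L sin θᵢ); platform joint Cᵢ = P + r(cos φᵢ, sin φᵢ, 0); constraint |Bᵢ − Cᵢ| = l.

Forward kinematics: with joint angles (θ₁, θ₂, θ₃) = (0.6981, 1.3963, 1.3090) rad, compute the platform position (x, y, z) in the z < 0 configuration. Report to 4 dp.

φ1=0.0°: virtual centre (0.2779, 0.0000, -0.1157), radius l
arm 2 at φ=120.0°: e+L cos θ2 = 0.1713;  O2 = (-0.0856, 0.1483, -0.1773)
arm 3 at φ=240.0°: e+L cos θ3 = 0.1866;  O3 = (-0.0933, -0.1616, -0.1739)
eliminate P² terms by subtracting sphere 1 from 2 and 3
plane₁₂: -0.7270x+0.2966y+-0.1231z = -0.0299
det = 0.4552;  x = 0.0379+-0.1632z,  y = -0.0079+0.0150z
quadratic in z: (1.0269)z²+(0.3095)z+(-0.1789)=0, √Δ=0.9115 → z ∈ {-0.5945, 0.2931}; z = -0.5945 (taking z<0)
x = 0.1349, y = -0.0168

(0.1349, -0.0168, -0.5945)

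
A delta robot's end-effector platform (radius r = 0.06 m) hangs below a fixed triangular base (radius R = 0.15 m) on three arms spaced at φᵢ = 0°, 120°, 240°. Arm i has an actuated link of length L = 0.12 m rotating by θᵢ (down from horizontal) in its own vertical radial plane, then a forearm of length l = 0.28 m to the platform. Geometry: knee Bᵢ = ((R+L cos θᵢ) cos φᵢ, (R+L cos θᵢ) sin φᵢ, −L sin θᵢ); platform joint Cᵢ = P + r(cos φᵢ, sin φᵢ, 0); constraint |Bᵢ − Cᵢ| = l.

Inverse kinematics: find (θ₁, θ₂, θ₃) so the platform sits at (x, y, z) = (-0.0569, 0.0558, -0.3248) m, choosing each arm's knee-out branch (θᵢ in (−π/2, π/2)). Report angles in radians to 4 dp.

θ₁ = 1.3093, θ₂ = 0.6111, θ₃ = 1.1348

arm 1 (φ=0.0°): x'=-0.0569, y'=0.0558
  A cos θ + B sin θ = C:  0.1469·cos θ + -0.3248·sin θ = -0.2758
  γ=atan2(-0.3248,0.1469)=-1.1460;  ψ=arccos(-0.7736)=2.4554;  θ1=γ+ψ≈1.3093
arm 2 (φ=120.0°): x'=0.0768, y'=0.0214
  e−x'=0.0132;  (l²−L²−(e−x')²−y'²−z²)/2L = -0.1755
  γ=atan2(-0.3248,0.0132)=-1.5301;  ψ=arccos(-0.5400)=2.1412;  θ2=γ+ψ≈0.6111
rotate P by −φ3: (-0.0199, -0.0772, -0.3248)
  A=0.1099, B=-0.3248, C=(l²−L²−A²−y'²−z²)/(2L)=-0.2480
  √(A²+B²)=0.3429;  θ3 = -1.2446+2.3794 ≈ 1.1348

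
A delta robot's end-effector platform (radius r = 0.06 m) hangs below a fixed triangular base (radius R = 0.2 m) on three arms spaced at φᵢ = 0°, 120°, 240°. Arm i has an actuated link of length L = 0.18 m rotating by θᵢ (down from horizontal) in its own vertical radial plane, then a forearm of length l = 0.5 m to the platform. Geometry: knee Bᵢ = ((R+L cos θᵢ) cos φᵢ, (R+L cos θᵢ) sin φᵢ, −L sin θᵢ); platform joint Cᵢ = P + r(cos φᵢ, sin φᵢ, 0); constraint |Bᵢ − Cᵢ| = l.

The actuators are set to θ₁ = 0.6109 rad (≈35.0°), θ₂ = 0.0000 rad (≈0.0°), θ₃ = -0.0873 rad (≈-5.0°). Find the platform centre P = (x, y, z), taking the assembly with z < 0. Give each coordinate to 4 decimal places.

(-0.1108, -0.0114, -0.4054)

arm 1 at φ=0.0°: e+L cos θ1 = 0.2874;  centre 1 = (0.2874, 0.0000, -0.1032)
centre 2 = (0.3200·cos120.0°, 0.3200·sin120.0°, 0.0000) = (-0.1600, 0.2771, 0.0000)
arm 3 at φ=240.0°: e+L cos θ3 = 0.3193;  centre 3 = (-0.1597, -0.2765, 0.0157)
subtract pairs → two planes through P
linear system: -0.8949x+0.5543y = 0.0091−0.2065z; -0.8942x+-0.5531y = 0.0089−0.2379z
det = 0.9906;  x = -0.0101+0.2484z,  y = 0.0002+0.0285z
quadratic in z: (1.0625)z²+(0.0587)z+(-0.1508)=0, √Δ=0.8028 → z ∈ {-0.4054, 0.3501}; z = -0.4054 (taking z<0)
x = -0.1108, y = -0.0114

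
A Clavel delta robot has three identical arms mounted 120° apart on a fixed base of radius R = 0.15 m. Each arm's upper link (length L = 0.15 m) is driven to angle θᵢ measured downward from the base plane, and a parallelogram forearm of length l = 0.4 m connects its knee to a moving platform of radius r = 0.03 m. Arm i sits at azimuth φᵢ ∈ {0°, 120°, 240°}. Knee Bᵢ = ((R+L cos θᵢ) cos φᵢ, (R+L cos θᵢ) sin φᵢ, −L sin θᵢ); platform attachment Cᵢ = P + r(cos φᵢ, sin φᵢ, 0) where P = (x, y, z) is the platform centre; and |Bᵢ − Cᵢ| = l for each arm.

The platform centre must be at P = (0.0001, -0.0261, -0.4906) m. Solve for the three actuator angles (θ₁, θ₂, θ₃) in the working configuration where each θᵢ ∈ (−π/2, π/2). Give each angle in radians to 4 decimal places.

φ1=0.0° → target in arm frame (0.0001, -0.0261)
  A cos θ + B sin θ = C:  0.1199·cos θ + -0.4906·sin θ = -0.3942
  √(A²+B²)=0.5050;  θ1 = -1.3311+2.4662 ≈ 1.1351
φ2=120.0° → target in arm frame (-0.0227, 0.0130)
  A cos θ + B sin θ = C:  0.1427·cos θ + -0.4906·sin θ = -0.4124
  √(A²+B²)=0.5109;  θ2 = -1.2878+2.5100 ≈ 1.2222
arm 3 (φ=240.0°): x'=0.0226, y'=0.0131
  A=0.0974, B=-0.4906, C=(l²−L²−A²−y'²−z²)/(2L)=-0.3762
  γ=atan2(-0.4906,0.0974)=-1.3747;  ψ=arccos(-0.7521)=2.4220;  θ3=γ+ψ≈1.0473

θ₁ = 1.1351, θ₂ = 1.2222, θ₃ = 1.0473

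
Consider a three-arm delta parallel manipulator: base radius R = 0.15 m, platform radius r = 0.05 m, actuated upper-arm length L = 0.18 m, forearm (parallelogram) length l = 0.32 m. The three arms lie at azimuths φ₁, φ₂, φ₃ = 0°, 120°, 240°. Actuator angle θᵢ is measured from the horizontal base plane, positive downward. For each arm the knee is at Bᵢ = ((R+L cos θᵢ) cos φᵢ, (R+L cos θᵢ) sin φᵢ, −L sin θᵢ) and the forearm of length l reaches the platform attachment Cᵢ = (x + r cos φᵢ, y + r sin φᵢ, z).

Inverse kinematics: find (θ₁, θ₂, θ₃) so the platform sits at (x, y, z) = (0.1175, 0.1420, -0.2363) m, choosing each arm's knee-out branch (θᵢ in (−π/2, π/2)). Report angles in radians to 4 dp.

rotate P by −φ1: (0.1175, 0.1420, -0.2363)
  A cos θ + B sin θ = C:  -0.0175·cos θ + -0.2363·sin θ = -0.0175
  θ1 = atan2(B,A) + arccos(C/0.2369) = 0.0001
arm 2 (φ=120.0°): x'=0.0642, y'=-0.1728
  e−x'=0.0358;  (l²−L²−(e−x')²−y'²−z²)/2L = -0.0471
  γ=atan2(-0.2363,0.0358)=-1.4205;  ψ=arccos(-0.1972)=1.7693;  θ2=γ+ψ≈0.3487
φ3=240.0° → target in arm frame (-0.1817, 0.0308)
  A=0.2817, B=-0.2363, C=(l²−L²−A²−y'²−z²)/(2L)=-0.1838
  θ3 = atan2(B,A) + arccos(C/0.3677) = 1.3962

θ₁ = 0.0001, θ₂ = 0.3487, θ₃ = 1.3962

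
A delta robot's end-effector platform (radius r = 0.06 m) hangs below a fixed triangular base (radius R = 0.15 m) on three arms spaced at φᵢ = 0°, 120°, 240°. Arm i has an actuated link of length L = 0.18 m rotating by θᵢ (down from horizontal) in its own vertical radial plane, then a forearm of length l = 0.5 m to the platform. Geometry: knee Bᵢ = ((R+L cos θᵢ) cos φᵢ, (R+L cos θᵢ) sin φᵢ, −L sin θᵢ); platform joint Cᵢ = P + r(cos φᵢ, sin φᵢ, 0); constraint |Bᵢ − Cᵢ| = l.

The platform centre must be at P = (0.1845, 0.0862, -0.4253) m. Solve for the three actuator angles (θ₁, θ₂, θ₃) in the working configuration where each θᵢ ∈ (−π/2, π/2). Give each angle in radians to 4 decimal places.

θ₁ = -0.3488, θ₂ = 0.3494, θ₃ = 0.7855

arm 1 (φ=0.0°): x'=0.1845, y'=0.0862
  A cos θ + B sin θ = C:  -0.0945·cos θ + -0.4253·sin θ = 0.0566
  √(A²+B²)=0.4357;  θ1 = -1.7894+1.4406 ≈ -0.3488
φ2=120.0° → target in arm frame (-0.0176, -0.2029)
  A cos θ + B sin θ = C:  0.1076·cos θ + -0.4253·sin θ = -0.0445
  √(A²+B²)=0.4387;  θ2 = -1.3230+1.6724 ≈ 0.3494
rotate P by −φ3: (-0.1669, 0.1167, -0.4253)
  e−x'=0.2569;  (l²−L²−(e−x')²−y'²−z²)/2L = -0.1191
  γ=atan2(-0.4253,0.2569)=-1.0274;  ψ=arccos(-0.2398)=1.8130;  θ3=γ+ψ≈0.7855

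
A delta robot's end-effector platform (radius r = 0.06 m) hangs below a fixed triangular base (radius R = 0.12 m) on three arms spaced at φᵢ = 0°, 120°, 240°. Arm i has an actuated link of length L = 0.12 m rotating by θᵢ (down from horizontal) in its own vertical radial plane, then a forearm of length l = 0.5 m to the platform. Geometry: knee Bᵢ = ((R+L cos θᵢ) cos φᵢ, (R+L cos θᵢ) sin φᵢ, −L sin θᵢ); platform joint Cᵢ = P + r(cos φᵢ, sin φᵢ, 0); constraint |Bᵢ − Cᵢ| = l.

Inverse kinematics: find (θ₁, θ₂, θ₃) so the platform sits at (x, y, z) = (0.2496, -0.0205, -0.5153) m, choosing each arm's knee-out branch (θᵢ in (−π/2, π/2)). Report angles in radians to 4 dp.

arm 1 (φ=0.0°): x'=0.2496, y'=-0.0205
  A=-0.1896, B=-0.5153, C=(l²−L²−A²−y'²−z²)/(2L)=-0.2763
  θ1 = atan2(B,A) + arccos(C/0.5491) = 0.1747
arm 2 (φ=120.0°): x'=-0.1426, y'=-0.2059
  A cos θ + B sin θ = C:  0.2026·cos θ + -0.5153·sin θ = -0.4723
  √(A²+B²)=0.5537;  θ2 = -1.1963+2.5927 ≈ 1.3964
φ3=240.0° → target in arm frame (-0.1070, 0.2264)
  A=0.1670, B=-0.5153, C=(l²−L²−A²−y'²−z²)/(2L)=-0.4546
  θ3 = atan2(B,A) + arccos(C/0.5417) = 1.3093

θ₁ = 0.1747, θ₂ = 1.3964, θ₃ = 1.3093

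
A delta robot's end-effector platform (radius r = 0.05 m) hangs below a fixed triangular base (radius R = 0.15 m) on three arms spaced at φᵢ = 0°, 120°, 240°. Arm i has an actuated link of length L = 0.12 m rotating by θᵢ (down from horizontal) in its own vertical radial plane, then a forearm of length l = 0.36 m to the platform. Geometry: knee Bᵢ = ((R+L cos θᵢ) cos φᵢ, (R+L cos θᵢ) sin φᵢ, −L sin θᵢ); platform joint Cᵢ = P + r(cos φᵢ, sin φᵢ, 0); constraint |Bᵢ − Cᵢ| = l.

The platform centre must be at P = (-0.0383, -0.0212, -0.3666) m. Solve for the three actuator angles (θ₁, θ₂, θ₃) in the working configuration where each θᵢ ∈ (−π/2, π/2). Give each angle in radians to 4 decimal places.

θ₁ = 0.7857, θ₂ = 0.6108, θ₃ = 0.4366

rotate P by −φ1: (-0.0383, -0.0212, -0.3666)
  e−x'=0.1383;  (l²−L²−(e−x')²−y'²−z²)/2L = -0.1615
  θ1 = atan2(B,A) + arccos(C/0.3918) = 0.7857
rotate P by −φ2: (0.0008, 0.0438, -0.3666)
  A cos θ + B sin θ = C:  0.0992·cos θ + -0.3666·sin θ = -0.1290
  θ2 = atan2(B,A) + arccos(C/0.3798) = 0.6108
φ3=240.0° → target in arm frame (0.0375, -0.0226)
  e−x'=0.0625;  (l²−L²−(e−x')²−y'²−z²)/2L = -0.0984
  √(A²+B²)=0.3719;  θ3 = -1.4020+1.8385 ≈ 0.4366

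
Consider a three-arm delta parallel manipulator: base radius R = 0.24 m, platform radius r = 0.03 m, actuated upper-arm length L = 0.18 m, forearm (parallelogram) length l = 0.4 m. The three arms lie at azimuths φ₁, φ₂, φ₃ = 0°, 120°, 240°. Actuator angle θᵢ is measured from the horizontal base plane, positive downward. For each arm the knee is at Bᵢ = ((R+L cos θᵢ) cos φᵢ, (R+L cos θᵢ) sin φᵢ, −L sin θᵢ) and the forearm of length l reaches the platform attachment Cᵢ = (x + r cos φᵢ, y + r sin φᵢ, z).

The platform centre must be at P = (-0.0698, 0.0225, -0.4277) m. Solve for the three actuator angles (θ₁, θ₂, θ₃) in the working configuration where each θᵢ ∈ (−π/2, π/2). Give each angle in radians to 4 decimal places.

θ₁ = 1.3961, θ₂ = 0.8728, θ₃ = 1.0473

rotate P by −φ1: (-0.0698, 0.0225, -0.4277)
  e−x'=0.2798;  (l²−L²−(e−x')²−y'²−z²)/2L = -0.3726
  √(A²+B²)=0.5111;  θ1 = -0.9915+2.3876 ≈ 1.3961
rotate P by −φ2: (0.0544, 0.0492, -0.4277)
  e−x'=0.1556;  (l²−L²−(e−x')²−y'²−z²)/2L = -0.2277
  √(A²+B²)=0.4551;  θ2 = -1.2218+2.0947 ≈ 0.8728
arm 3 (φ=240.0°): x'=0.0154, y'=-0.0717
  A=0.1946, B=-0.4277, C=(l²−L²−A²−y'²−z²)/(2L)=-0.2731
  θ3 = atan2(B,A) + arccos(C/0.4699) = 1.0473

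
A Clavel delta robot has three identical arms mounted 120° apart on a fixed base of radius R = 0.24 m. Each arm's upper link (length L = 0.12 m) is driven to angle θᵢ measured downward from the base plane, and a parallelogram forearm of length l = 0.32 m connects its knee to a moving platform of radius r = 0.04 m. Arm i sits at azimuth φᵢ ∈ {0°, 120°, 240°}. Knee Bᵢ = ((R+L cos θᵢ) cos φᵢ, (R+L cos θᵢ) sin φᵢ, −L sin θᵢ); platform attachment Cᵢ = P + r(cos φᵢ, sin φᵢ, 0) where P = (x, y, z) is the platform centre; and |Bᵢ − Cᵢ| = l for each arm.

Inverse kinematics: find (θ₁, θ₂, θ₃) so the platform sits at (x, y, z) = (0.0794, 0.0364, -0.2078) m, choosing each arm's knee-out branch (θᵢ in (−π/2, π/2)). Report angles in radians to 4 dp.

θ₁ = -0.0001, θ₂ = 0.8725, θ₃ = 1.3087

rotate P by −φ1: (0.0794, 0.0364, -0.2078)
  A=0.1206, B=-0.2078, C=(l²−L²−A²−y'²−z²)/(2L)=0.1206
  γ=atan2(-0.2078,0.1206)=-1.0449;  ψ=arccos(0.5021)=1.0448;  θ1=γ+ψ≈-0.0001
rotate P by −φ2: (-0.0082, -0.0870, -0.2078)
  A=0.2082, B=-0.2078, C=(l²−L²−A²−y'²−z²)/(2L)=-0.0253
  √(A²+B²)=0.2941;  θ2 = -0.7845+1.6570 ≈ 0.8725
arm 3 (φ=240.0°): x'=-0.0712, y'=0.0506
  A=0.2712, B=-0.2078, C=(l²−L²−A²−y'²−z²)/(2L)=-0.1304
  θ3 = atan2(B,A) + arccos(C/0.3417) = 1.3087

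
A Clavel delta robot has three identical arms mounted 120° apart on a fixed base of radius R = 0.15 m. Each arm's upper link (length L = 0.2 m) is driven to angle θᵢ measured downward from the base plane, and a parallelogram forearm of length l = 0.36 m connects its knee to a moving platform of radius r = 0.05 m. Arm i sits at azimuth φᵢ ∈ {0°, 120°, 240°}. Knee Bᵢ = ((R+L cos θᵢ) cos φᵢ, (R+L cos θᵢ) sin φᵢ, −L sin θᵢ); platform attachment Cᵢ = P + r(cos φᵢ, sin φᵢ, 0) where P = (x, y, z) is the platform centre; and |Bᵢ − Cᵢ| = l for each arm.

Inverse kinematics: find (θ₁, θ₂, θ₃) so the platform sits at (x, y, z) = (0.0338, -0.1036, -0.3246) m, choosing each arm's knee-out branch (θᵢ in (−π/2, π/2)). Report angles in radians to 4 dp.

θ₁ = 0.4364, θ₂ = 0.9600, θ₃ = 0.2616

φ1=0.0° → target in arm frame (0.0338, -0.1036)
  A cos θ + B sin θ = C:  0.0662·cos θ + -0.3246·sin θ = -0.0772
  √(A²+B²)=0.3313;  θ1 = -1.3696+1.8060 ≈ 0.4364
rotate P by −φ2: (-0.1066, 0.0225, -0.3246)
  A cos θ + B sin θ = C:  0.2066·cos θ + -0.3246·sin θ = -0.1474
  γ=atan2(-0.3246,0.2066)=-1.0039;  ψ=arccos(-0.3831)=1.9640;  θ2=γ+ψ≈0.9600
rotate P by −φ3: (0.0728, 0.0811, -0.3246)
  A cos θ + B sin θ = C:  0.0272·cos θ + -0.3246·sin θ = -0.0577
  θ3 = atan2(B,A) + arccos(C/0.3257) = 0.2616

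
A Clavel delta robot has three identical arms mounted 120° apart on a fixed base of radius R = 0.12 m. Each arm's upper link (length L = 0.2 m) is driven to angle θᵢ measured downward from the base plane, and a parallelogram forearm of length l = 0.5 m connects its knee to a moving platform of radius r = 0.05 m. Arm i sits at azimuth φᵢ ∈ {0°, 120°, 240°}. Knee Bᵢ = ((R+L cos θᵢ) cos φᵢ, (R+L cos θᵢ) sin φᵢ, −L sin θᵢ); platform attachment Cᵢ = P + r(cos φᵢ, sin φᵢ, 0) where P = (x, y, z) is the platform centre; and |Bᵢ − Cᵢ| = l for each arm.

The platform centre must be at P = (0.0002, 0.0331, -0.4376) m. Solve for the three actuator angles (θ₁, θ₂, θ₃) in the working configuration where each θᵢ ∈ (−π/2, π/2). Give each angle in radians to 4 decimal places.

φ1=0.0° → target in arm frame (0.0002, 0.0331)
  e−x'=0.0698;  (l²−L²−(e−x')²−y'²−z²)/2L = 0.0313
  √(A²+B²)=0.4431;  θ1 = -1.4126+1.5000 ≈ 0.0874
arm 2 (φ=120.0°): x'=0.0286, y'=-0.0167
  A=0.0414, B=-0.4376, C=(l²−L²−A²−y'²−z²)/(2L)=0.0413
  √(A²+B²)=0.4396;  θ2 = -1.4764+1.4768 ≈ 0.0004
rotate P by −φ3: (-0.0288, -0.0164, -0.4376)
  A=0.0988, B=-0.4376, C=(l²−L²−A²−y'²−z²)/(2L)=0.0212
  √(A²+B²)=0.4486;  θ3 = -1.3488+1.5235 ≈ 0.1747

θ₁ = 0.0874, θ₂ = 0.0004, θ₃ = 0.1747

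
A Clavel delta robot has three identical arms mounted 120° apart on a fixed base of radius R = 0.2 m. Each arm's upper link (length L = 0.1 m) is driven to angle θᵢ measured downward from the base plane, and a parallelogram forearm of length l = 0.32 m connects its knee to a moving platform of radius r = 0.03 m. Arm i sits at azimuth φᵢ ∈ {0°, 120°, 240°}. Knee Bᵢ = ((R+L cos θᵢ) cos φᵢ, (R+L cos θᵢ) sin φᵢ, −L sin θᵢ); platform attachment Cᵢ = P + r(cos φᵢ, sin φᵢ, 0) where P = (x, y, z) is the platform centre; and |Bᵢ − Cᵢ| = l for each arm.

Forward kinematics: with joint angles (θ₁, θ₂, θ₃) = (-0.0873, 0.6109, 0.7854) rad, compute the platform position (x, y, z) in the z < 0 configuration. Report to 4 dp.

(0.0520, 0.0122, -0.2256)

S1 = (0.2696·cos0.0°, 0.2696·sin0.0°, 0.0087) = (0.2696, 0.0000, 0.0087)
φ2=120.0°: virtual centre (-0.1260, 0.2182, -0.0574), radius l
S3 = (0.2407·cos240.0°, 0.2407·sin240.0°, -0.0707) = (-0.1204, -0.2085, -0.0707)
subtract pairs → two planes through P
linear system: -0.7912x+0.4363y = -0.0060−-0.1322z; -0.7799x+-0.4169y = -0.0098−-0.1589z
Cramer: x(z) = 0.0101-0.1856z;  y(z) = 0.0046-0.0337z
sphere 1 gives Az²+Bz+C=0 with A=1.0356, B=0.0786, C=-0.0350;  B²−4AC=0.1511;  roots -0.2256, 0.1497;  negative root z = -0.2256
x = 0.0520, y = 0.0122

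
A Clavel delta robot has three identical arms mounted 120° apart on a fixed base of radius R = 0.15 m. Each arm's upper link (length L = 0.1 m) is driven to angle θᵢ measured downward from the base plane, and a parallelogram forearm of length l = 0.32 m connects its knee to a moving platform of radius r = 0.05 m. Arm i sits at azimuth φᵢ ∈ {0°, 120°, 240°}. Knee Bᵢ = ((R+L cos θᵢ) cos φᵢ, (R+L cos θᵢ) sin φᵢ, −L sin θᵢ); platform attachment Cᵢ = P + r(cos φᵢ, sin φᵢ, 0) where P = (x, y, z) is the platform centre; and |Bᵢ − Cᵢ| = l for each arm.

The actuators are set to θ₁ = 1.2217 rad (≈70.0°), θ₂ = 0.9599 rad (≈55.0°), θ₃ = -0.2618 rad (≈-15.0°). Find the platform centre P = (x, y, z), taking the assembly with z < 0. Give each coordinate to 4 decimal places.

arm 1 at φ=0.0°: (R−r)+L cos θ1 = 0.1342;  centre 1 = (0.1342, 0.0000, -0.0940)
arm 2 at φ=120.0°: (R−r)+L cos θ2 = 0.1574;  centre 2 = (-0.0787, 0.1363, -0.0819)
arm 3 at φ=240.0°: (R−r)+L cos θ3 = 0.1966;  centre 3 = (-0.0983, -0.1703, 0.0259)
eliminate P² terms by subtracting sphere 1 from 2 and 3
plane₁₂: -0.4258x+0.2726y+0.0241z = 0.0046
Cramer: x(z) = -0.0183+0.2707z;  y(z) = -0.0116+0.3343z
quadratic in z: (1.1850)z²+(0.0976)z+(-0.0702)=0, √Δ=0.5849 → z ∈ {-0.2880, 0.2056}; z = -0.2880 (taking z<0)
x = -0.0963, y = -0.1079

(-0.0963, -0.1079, -0.2880)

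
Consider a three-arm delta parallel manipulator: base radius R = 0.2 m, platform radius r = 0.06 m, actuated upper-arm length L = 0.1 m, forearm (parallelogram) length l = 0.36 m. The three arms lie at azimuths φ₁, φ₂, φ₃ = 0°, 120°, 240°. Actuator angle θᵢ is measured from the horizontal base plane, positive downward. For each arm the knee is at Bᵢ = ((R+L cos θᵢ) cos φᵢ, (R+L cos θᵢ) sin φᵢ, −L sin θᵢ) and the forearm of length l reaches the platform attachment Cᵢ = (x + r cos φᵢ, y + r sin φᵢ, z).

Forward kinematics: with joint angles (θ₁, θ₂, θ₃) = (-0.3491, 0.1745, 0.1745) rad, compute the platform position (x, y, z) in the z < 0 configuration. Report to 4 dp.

centre 1 = (0.2340·cos0.0°, 0.2340·sin0.0°, 0.0342) = (0.2340, 0.0000, 0.0342)
arm 2 at φ=120.0°: (R−r)+L cos θ2 = 0.2385;  centre 2 = (-0.1192, 0.2065, -0.0174)
arm 3 at φ=240.0°: (R−r)+L cos θ3 = 0.2385;  centre 3 = (-0.1192, -0.2065, -0.0174)
|centre ₂|²−|centre ₁|² = 0.0013;  |centre ₃|²−|centre ₁|² = 0.0013
linear system: -0.7064x+0.4131y = 0.0013−-0.1031z; -0.7064x+-0.4131y = 0.0013−-0.1031z
det = 0.5836;  x = -0.0018+-0.1460z,  y = 0.0000+0.0000z
quadratic in z: (1.0213)z²+(0.0004)z+(-0.0728)=0, √Δ=0.5455 → z ∈ {-0.2673, 0.2669}; z = -0.2673 (taking z<0)
x = 0.0372, y = 0.0000

(0.0372, 0.0000, -0.2673)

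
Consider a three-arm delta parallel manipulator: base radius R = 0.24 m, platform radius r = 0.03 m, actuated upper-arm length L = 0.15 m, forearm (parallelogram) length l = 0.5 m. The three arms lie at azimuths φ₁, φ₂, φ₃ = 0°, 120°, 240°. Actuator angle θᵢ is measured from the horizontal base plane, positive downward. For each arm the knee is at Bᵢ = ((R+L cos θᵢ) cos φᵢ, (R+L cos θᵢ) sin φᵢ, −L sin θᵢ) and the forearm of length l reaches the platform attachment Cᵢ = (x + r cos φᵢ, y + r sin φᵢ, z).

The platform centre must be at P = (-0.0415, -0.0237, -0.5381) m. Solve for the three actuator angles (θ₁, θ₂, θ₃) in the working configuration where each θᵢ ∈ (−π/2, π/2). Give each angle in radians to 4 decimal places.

θ₁ = 1.2215, θ₂ = 1.0472, θ₃ = 0.8725

rotate P by −φ1: (-0.0415, -0.0237, -0.5381)
  A=0.2515, B=-0.5381, C=(l²−L²−A²−y'²−z²)/(2L)=-0.4196
  γ=atan2(-0.5381,0.2515)=-1.1336;  ψ=arccos(-0.7063)=2.3551;  θ1=γ+ψ≈1.2215
φ2=120.0° → target in arm frame (0.0002, 0.0478)
  A cos θ + B sin θ = C:  0.2098·cos θ + -0.5381·sin θ = -0.3611
  θ2 = atan2(B,A) + arccos(C/0.5775) = 1.0472
arm 3 (φ=240.0°): x'=0.0413, y'=-0.0241
  A=0.1687, B=-0.5381, C=(l²−L²−A²−y'²−z²)/(2L)=-0.3037
  γ=atan2(-0.5381,0.1687)=-1.2669;  ψ=arccos(-0.5385)=2.1394;  θ3=γ+ψ≈0.8725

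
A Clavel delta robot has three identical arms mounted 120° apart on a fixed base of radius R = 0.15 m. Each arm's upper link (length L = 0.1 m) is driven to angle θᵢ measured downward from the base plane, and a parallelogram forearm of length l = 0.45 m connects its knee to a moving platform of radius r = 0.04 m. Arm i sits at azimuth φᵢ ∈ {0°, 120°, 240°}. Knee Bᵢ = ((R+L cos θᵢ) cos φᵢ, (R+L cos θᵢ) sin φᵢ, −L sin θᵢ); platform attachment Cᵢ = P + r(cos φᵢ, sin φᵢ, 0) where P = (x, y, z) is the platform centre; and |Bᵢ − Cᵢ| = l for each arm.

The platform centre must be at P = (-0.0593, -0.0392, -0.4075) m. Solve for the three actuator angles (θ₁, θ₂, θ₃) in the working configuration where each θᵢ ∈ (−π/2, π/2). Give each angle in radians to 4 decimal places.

θ₁ = 0.4363, θ₂ = 0.1747, θ₃ = -0.1744

φ1=0.0° → target in arm frame (-0.0593, -0.0392)
  e−x'=0.1693;  (l²−L²−(e−x')²−y'²−z²)/2L = -0.0188
  θ1 = atan2(B,A) + arccos(C/0.4413) = 0.4363
φ2=120.0° → target in arm frame (-0.0043, 0.0710)
  A cos θ + B sin θ = C:  0.1143·cos θ + -0.4075·sin θ = 0.0417
  θ2 = atan2(B,A) + arccos(C/0.4232) = 0.1747
arm 3 (φ=240.0°): x'=0.0636, y'=-0.0318
  A cos θ + B sin θ = C:  0.0464·cos θ + -0.4075·sin θ = 0.1164
  γ=atan2(-0.4075,0.0464)=-1.4574;  ψ=arccos(0.2838)=1.2830;  θ3=γ+ψ≈-0.1744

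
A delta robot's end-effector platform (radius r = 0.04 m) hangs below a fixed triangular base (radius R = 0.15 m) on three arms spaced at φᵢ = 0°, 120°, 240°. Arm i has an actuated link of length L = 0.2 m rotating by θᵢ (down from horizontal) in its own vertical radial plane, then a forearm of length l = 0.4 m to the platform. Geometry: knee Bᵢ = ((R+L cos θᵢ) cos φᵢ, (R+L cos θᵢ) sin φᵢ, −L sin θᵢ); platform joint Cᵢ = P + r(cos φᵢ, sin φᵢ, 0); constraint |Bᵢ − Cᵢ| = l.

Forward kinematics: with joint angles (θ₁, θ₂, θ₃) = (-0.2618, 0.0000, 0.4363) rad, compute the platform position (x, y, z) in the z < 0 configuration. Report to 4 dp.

(0.0550, 0.0469, -0.2584)

arm 1 at φ=0.0°: e+L cos θ1 = 0.3032;  S1 = (0.3032, 0.0000, 0.0518)
arm 2 at φ=120.0°: e+L cos θ2 = 0.3100;  S2 = (-0.1550, 0.2685, 0.0000)
φ3=240.0°: virtual centre (-0.1456, -0.2522, -0.0845), radius l
|S₂|²−|S₁|² = 0.0015;  |S₃|²−|S₁|² = -0.0026
linear system: -0.9164x+0.5369y = 0.0015−-0.1035z; -0.8976x+-0.5045y = -0.0026−-0.2726z
det = 0.9443;  x = 0.0007+-0.2103z,  y = 0.0040+-0.1661z
sphere 1 gives Az²+Bz+C=0 with A=1.0718, B=0.0224, C=-0.0658;  B²−4AC=0.2826;  roots -0.2584, 0.2376;  negative root z = -0.2584
x = 0.0550, y = 0.0469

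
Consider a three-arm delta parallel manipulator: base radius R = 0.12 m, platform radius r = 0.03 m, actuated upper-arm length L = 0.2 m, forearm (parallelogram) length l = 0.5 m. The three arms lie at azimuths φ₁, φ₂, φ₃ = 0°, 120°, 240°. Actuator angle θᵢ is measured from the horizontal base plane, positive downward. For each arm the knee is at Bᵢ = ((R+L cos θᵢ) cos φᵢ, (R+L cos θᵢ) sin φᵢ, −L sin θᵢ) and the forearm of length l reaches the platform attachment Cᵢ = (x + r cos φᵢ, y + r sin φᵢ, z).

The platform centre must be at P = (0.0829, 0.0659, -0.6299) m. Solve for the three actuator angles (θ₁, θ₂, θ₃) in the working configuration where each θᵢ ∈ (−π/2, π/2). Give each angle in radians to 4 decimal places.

θ₁ = 0.8725, θ₂ = 1.0469, θ₃ = 1.3087

φ1=0.0° → target in arm frame (0.0829, 0.0659)
  e−x'=0.0071;  (l²−L²−(e−x')²−y'²−z²)/2L = -0.4779
  θ1 = atan2(B,A) + arccos(C/0.6299) = 0.8725
rotate P by −φ2: (0.0156, -0.1047, -0.6299)
  A=0.0744, B=-0.6299, C=(l²−L²−A²−y'²−z²)/(2L)=-0.5082
  γ=atan2(-0.6299,0.0744)=-1.4533;  ψ=arccos(-0.8012)=2.5001;  θ2=γ+ψ≈1.0469
arm 3 (φ=240.0°): x'=-0.0985, y'=0.0388
  A cos θ + B sin θ = C:  0.1885·cos θ + -0.6299·sin θ = -0.5596
  γ=atan2(-0.6299,0.1885)=-1.2800;  ψ=arccos(-0.8510)=2.5887;  θ3=γ+ψ≈1.3087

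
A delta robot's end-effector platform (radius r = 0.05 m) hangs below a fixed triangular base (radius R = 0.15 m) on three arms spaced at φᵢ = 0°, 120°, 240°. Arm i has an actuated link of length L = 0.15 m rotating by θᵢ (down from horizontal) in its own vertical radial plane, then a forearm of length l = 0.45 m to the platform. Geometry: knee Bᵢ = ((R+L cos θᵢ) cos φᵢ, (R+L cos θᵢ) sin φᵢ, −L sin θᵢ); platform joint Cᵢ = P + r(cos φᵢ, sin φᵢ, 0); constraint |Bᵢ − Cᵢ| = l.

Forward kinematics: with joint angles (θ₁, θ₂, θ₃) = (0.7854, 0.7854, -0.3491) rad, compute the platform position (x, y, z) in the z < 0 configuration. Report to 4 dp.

φ1=0.0°: virtual centre (0.2061, 0.0000, -0.1061), radius l
φ2=120.0°: virtual centre (-0.1030, 0.1785, -0.1061), radius l
centre 3 = (0.2410·cos240.0°, 0.2410·sin240.0°, 0.0513) = (-0.1205, -0.2087, 0.0513)
|centre ₂|²−|centre ₁|² = 0.0000;  |centre ₃|²−|centre ₁|² = 0.0070
linear system: -0.6182x+0.3569y = 0.0000−0.0000z; -0.6531x+-0.4173y = 0.0070−0.3147z
det = 0.4911;  x = -0.0051+0.2288z,  y = -0.0088+0.3962z
into |P−centre ₁|² = l²: 1.2093z² + 0.1086z + -0.1466 = 0;  Δ = 0.7209;  z = -0.3959 or 0.3062 → z<0 root = -0.3959
x = -0.0956, y = -0.1657

(-0.0956, -0.1657, -0.3959)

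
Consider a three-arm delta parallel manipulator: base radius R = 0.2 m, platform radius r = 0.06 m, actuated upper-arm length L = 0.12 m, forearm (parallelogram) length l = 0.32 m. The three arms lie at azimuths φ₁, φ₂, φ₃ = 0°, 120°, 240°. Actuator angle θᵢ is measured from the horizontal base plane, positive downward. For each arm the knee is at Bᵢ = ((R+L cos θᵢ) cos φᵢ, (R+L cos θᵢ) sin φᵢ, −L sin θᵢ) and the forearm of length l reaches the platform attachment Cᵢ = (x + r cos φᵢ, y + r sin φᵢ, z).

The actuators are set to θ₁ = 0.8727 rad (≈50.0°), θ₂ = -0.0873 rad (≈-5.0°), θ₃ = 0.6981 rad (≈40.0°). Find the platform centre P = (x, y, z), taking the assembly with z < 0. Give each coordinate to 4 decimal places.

centre 1 = (0.2171·cos0.0°, 0.2171·sin0.0°, -0.0919) = (0.2171, 0.0000, -0.0919)
centre 2 = (0.2595·cos120.0°, 0.2595·sin120.0°, 0.0105) = (-0.1298, 0.2248, 0.0105)
centre 3 = (0.2319·cos240.0°, 0.2319·sin240.0°, -0.0771) = (-0.1160, -0.2009, -0.0771)
subtract pairs → two planes through P
linear system: -0.6938x+0.4495y = 0.0119−0.2048z; -0.6662x+-0.4017y = 0.0041−0.0296z
Cramer: x(z) = -0.0115+0.1653z;  y(z) = 0.0087-0.2004z
quadratic in z: (1.0675)z²+(0.1048)z+(-0.0416)=0, √Δ=0.4344 → z ∈ {-0.2525, 0.1544}; z = -0.2525 (taking z<0)
x = -0.0532, y = 0.0593

(-0.0532, 0.0593, -0.2525)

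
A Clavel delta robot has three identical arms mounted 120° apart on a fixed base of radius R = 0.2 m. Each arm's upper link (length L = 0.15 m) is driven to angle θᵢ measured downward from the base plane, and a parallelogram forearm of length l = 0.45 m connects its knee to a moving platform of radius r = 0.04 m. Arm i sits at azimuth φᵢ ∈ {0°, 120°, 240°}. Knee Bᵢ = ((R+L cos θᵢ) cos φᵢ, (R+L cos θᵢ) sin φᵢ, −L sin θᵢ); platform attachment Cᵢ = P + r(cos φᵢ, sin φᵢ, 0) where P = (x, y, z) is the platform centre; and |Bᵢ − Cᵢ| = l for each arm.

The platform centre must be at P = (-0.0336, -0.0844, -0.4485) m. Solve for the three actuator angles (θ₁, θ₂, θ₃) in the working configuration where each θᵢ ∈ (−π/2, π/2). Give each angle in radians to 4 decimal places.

arm 1 (φ=0.0°): x'=-0.0336, y'=-0.0844
  e−x'=0.1936;  (l²−L²−(e−x')²−y'²−z²)/2L = -0.2192
  θ1 = atan2(B,A) + arccos(C/0.4885) = 0.8728
arm 2 (φ=120.0°): x'=-0.0563, y'=0.0713
  A=0.2163, B=-0.4485, C=(l²−L²−A²−y'²−z²)/(2L)=-0.2434
  γ=atan2(-0.4485,0.2163)=-1.1214;  ψ=arccos(-0.4888)=2.0815;  θ2=γ+ψ≈0.9601
rotate P by −φ3: (0.0899, 0.0131, -0.4485)
  e−x'=0.0701;  (l²−L²−(e−x')²−y'²−z²)/2L = -0.0875
  γ=atan2(-0.4485,0.0701)=-1.4157;  ψ=arccos(-0.1927)=1.7647;  θ3=γ+ψ≈0.3489

θ₁ = 0.8728, θ₂ = 0.9601, θ₃ = 0.3489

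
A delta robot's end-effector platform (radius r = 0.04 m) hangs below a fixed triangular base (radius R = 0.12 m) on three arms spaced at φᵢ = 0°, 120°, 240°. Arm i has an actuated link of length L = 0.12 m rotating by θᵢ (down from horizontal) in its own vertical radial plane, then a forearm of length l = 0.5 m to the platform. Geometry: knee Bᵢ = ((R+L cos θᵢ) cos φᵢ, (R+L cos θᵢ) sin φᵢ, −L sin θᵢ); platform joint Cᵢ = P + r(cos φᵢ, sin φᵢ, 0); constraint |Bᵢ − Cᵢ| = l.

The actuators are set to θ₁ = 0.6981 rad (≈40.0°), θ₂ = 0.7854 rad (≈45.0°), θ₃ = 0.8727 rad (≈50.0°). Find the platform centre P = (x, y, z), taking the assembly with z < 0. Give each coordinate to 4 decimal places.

S1 = (0.1719·cos0.0°, 0.1719·sin0.0°, -0.0771) = (0.1719, 0.0000, -0.0771)
arm 2 at φ=120.0°: ρ2 = 0.1649;  S2 = (-0.0824, 0.1428, -0.0849)
S3 = (0.1571·cos240.0°, 0.1571·sin240.0°, -0.0919) = (-0.0786, -0.1361, -0.0919)
subtract pairs → two planes through P
linear system: -0.5087x+0.2855y = -0.0011−-0.0154z; -0.5010x+-0.2722y = -0.0024−-0.0296z
Cramer: x(z) = 0.0035-0.0449z;  y(z) = 0.0023-0.0260z
into |P−S₁|² = l²: 1.0027z² + 0.1693z + -0.2157 = 0;  Δ = 0.8937;  z = -0.5558 or 0.3870 → z<0 root = -0.5558
x = 0.0285, y = 0.0167

(0.0285, 0.0167, -0.5558)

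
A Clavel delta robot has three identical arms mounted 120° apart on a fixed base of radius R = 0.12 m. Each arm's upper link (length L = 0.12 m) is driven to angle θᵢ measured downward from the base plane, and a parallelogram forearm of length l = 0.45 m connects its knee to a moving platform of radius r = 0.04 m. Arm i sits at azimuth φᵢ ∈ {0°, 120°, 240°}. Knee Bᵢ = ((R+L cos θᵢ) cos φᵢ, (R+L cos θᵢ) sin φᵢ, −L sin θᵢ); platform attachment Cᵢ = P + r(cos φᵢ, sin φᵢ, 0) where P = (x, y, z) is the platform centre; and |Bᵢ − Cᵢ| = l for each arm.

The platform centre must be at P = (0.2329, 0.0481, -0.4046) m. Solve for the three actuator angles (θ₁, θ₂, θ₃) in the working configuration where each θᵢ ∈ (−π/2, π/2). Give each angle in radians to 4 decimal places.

arm 1 (φ=0.0°): x'=0.2329, y'=0.0481
  A=-0.1529, B=-0.4046, C=(l²−L²−A²−y'²−z²)/(2L)=-0.0054
  γ=atan2(-0.4046,-0.1529)=-1.9321;  ψ=arccos(-0.0125)=1.5833;  θ1=γ+ψ≈-0.3489
φ2=120.0° → target in arm frame (-0.0748, -0.2257)
  e−x'=0.1548;  (l²−L²−(e−x')²−y'²−z²)/2L = -0.2105
  √(A²+B²)=0.4332;  θ2 = -1.2054+2.0783 ≈ 0.8729
arm 3 (φ=240.0°): x'=-0.1581, y'=0.1776
  e−x'=0.2381;  (l²−L²−(e−x')²−y'²−z²)/2L = -0.2661
  γ=atan2(-0.4046,0.2381)=-1.0389;  ψ=arccos(-0.5667)=2.1733;  θ3=γ+ψ≈1.1344

θ₁ = -0.3489, θ₂ = 0.8729, θ₃ = 1.1344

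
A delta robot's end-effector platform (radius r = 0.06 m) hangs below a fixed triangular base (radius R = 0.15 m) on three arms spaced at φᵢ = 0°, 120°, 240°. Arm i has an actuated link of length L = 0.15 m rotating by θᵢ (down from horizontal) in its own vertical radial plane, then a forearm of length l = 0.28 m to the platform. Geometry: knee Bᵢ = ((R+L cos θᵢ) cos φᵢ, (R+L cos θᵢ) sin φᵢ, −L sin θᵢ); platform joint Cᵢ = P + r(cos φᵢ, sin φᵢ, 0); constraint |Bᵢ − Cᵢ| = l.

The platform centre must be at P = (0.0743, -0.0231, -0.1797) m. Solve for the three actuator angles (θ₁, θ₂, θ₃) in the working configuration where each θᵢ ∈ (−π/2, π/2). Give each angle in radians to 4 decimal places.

rotate P by −φ1: (0.0743, -0.0231, -0.1797)
  A cos θ + B sin θ = C:  0.0157·cos θ + -0.1797·sin θ = 0.0761
  √(A²+B²)=0.1804;  θ1 = -1.4836+1.1353 ≈ -0.3483
arm 2 (φ=120.0°): x'=-0.0572, y'=-0.0528
  A=0.1472, B=-0.1797, C=(l²−L²−A²−y'²−z²)/(2L)=-0.0028
  θ2 = atan2(B,A) + arccos(C/0.2323) = 0.6981
φ3=240.0° → target in arm frame (-0.0171, 0.0759)
  e−x'=0.1071;  (l²−L²−(e−x')²−y'²−z²)/2L = 0.0212
  γ=atan2(-0.1797,0.1071)=-1.0331;  ψ=arccos(0.1015)=1.4692;  θ3=γ+ψ≈0.4360

θ₁ = -0.3483, θ₂ = 0.6981, θ₃ = 0.4360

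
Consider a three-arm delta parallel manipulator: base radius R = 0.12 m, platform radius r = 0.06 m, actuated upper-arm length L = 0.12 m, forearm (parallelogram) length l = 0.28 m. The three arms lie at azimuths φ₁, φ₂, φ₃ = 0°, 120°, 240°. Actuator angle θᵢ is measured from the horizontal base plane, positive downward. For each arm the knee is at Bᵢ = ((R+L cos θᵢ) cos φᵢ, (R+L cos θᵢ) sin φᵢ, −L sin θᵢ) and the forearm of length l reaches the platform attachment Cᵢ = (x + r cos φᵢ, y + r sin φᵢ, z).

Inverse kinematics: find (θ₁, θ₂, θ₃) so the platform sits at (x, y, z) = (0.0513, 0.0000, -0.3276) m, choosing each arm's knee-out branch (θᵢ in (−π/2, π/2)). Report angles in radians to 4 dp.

θ₁ = 0.6110, θ₂ = 0.9602, θ₃ = 0.9602

rotate P by −φ1: (0.0513, 0.0000, -0.3276)
  e−x'=0.0087;  (l²−L²−(e−x')²−y'²−z²)/2L = -0.1808
  √(A²+B²)=0.3277;  θ1 = -1.5442+2.1553 ≈ 0.6110
φ2=120.0° → target in arm frame (-0.0256, -0.0444)
  e−x'=0.0856;  (l²−L²−(e−x')²−y'²−z²)/2L = -0.2193
  θ2 = atan2(B,A) + arccos(C/0.3386) = 0.9602
φ3=240.0° → target in arm frame (-0.0257, 0.0444)
  A=0.0857, B=-0.3276, C=(l²−L²−A²−y'²−z²)/(2L)=-0.2193
  √(A²+B²)=0.3386;  θ3 = -1.3151+2.2753 ≈ 0.9602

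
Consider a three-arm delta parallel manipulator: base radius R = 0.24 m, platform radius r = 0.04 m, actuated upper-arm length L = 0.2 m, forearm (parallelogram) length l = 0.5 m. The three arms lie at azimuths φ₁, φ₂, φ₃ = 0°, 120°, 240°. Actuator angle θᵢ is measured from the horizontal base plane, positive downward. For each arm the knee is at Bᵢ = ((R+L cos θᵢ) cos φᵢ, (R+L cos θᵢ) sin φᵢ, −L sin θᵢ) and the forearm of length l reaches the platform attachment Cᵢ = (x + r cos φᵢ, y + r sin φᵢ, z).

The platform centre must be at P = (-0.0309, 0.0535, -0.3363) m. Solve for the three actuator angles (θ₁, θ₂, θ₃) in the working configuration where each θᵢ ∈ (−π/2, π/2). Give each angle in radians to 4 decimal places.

φ1=0.0° → target in arm frame (-0.0309, 0.0535)
  e−x'=0.2309;  (l²−L²−(e−x')²−y'²−z²)/2L = 0.1018
  √(A²+B²)=0.4079;  θ1 = -0.9691+1.3185 ≈ 0.3494
φ2=120.0° → target in arm frame (0.0618, 0.0000)
  A cos θ + B sin θ = C:  0.1382·cos θ + -0.3363·sin θ = 0.1945
  θ2 = atan2(B,A) + arccos(C/0.3636) = -0.1745
φ3=240.0° → target in arm frame (-0.0309, -0.0535)
  e−x'=0.2309;  (l²−L²−(e−x')²−y'²−z²)/2L = 0.1018
  γ=atan2(-0.3363,0.2309)=-0.9692;  ψ=arccos(0.2496)=1.3185;  θ3=γ+ψ≈0.3493

θ₁ = 0.3494, θ₂ = -0.1745, θ₃ = 0.3493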